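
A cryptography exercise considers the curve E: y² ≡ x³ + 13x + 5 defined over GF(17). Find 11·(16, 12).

Write G = (16, 12).
Double-and-add on 11 = (1011)₂. Start with G = (16, 12) for the leading 1-bit.
double: tangent at (16, 12): λ = (3·16² + 13)/(2·12) ≡ 16/7. 7⁻¹ ≡ 5 (mod 17), so λ ≡ 16·5 ≡ 12.
  x = λ² - 16 - 16 = 144 - 32 ≡ 10; y = λ·(16 - 10) - 12 ≡ 9. → (10, 9)
double: tangent at (10, 9): λ = (3·10² + 13)/(2·9) ≡ 7/1. 1⁻¹ ≡ 1 (mod 17), so λ ≡ 7·1 ≡ 7.
  x = λ² - 10 - 10 = 49 - 20 ≡ 12; y = λ·(10 - 12) - 9 ≡ 11. → (12, 11)
add G: (12, 11) + (16, 12). λ = (12 - 11)/(16 - 12) ≡ 1/4 mod 17. 4⁻¹ ≡ 13 (mod 17), so λ ≡ 13.
  x = λ² - 12 - 16 = 169 - 28 ≡ 5; y = λ·(12 - 5) - 11 ≡ 12. → (5, 12)
double: tangent at (5, 12): λ = (3·5² + 13)/(2·12) ≡ 3/7. 7⁻¹ ≡ 5 (mod 17), so λ ≡ 3·5 ≡ 15.
  x = λ² - 5 - 5 = 225 - 10 ≡ 11; y = λ·(5 - 11) - 12 ≡ 0. → (11, 0)
add G: (11, 0) + (16, 12). λ = (12 - 0)/(16 - 11) ≡ 12/5 mod 17. 5⁻¹ ≡ 7 (mod 17) since 5·7 = 35 ≡ 1, so λ ≡ 16.
  x = λ² - 11 - 16 = 256 - 27 ≡ 8; y = λ·(11 - 8) - 0 ≡ 14. → (8, 14)

(8, 14)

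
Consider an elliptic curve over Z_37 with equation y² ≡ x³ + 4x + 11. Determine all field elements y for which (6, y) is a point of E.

none

x³ + 4x + 11 = 251 ≡ 29 (mod 37).
29 is a non-residue mod 37; no y exists.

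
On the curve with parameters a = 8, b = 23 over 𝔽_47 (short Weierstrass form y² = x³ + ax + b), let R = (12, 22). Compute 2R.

tangent at (12, 22): λ = (3·12² + 8)/(2·22) ≡ 17/44. 44⁻¹ ≡ 31 (mod 47), so λ ≡ 17·31 ≡ 10.
  x = λ² - 12 - 12 = 100 - 24 ≡ 29; y = λ·(12 - 29) - 22 ≡ 43. → (29, 43)

(29, 43)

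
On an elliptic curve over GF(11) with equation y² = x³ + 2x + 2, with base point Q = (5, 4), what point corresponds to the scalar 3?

Repeated addition: build up to 3Q.
2Q: tangent at (5, 4): λ = (3·5² + 2)/(2·4) ≡ 0/8. 8⁻¹ ≡ 7 (mod 11), so λ ≡ 0·7 ≡ 0.
  x = λ² - 5 - 5 = 0 - 10 ≡ 1; y = λ·(5 - 1) - 4 ≡ 7. → (1, 7)
3Q: (1, 7) + (5, 4). λ = (4 - 7)/(5 - 1) ≡ 8/4 mod 11. 4⁻¹ ≡ 3 (mod 11), so λ ≡ 2.
  x = λ² - 1 - 5 = 4 - 6 ≡ 9; y = λ·(1 - 9) - 7 ≡ 10. → (9, 10)

(9, 10)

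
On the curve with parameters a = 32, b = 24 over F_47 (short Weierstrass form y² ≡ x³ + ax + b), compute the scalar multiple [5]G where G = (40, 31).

Double-and-add on 5 = (101)₂. Start with G = (40, 31) for the leading 1-bit.
double: tangent at (40, 31): λ = (3·40² + 32)/(2·31) ≡ 38/15. 15⁻¹ ≡ 22 (mod 47), so λ ≡ 38·22 ≡ 37.
  x = λ² - 40 - 40 = 1369 - 80 ≡ 20; y = λ·(40 - 20) - 31 ≡ 4. → (20, 4)
double: tangent at (20, 4): λ = (3·20² + 32)/(2·4) ≡ 10/8. 8⁻¹ ≡ 6 (mod 47), so λ ≡ 10·6 ≡ 13.
  x = λ² - 20 - 20 = 169 - 40 ≡ 35; y = λ·(20 - 35) - 4 ≡ 36. → (35, 36)
add G: (35, 36) + (40, 31). λ = (31 - 36)/(40 - 35) ≡ 42/5 mod 47. 5⁻¹ ≡ 19 (mod 47) since 5·19 = 95 ≡ 1, so λ ≡ 46.
  x = λ² - 35 - 40 = 2116 - 75 ≡ 20; y = λ·(35 - 20) - 36 ≡ 43. → (20, 43)

(20, 43)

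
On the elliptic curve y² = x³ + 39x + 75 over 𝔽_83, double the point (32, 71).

(31, 38)

tangent at (32, 71): λ = (3·32² + 39)/(2·71) ≡ 40/59. 59⁻¹ ≡ 38 (mod 83) since 59·38 = 2242 ≡ 1, so λ ≡ 40·38 ≡ 26.
  x = λ² - 32 - 32 = 676 - 64 ≡ 31; y = λ·(32 - 31) - 71 ≡ 38. → (31, 38)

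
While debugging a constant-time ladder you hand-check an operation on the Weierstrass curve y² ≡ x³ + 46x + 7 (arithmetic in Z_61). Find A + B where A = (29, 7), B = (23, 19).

(29, 7) + (23, 19). λ = (19 - 7)/(23 - 29) ≡ 12/55 mod 61. 55⁻¹ ≡ 10 (mod 61) since 55·10 = 550 ≡ 1, so λ ≡ 59.
  x = λ² - 29 - 23 = 3481 - 52 ≡ 13; y = λ·(29 - 13) - 7 ≡ 22. → (13, 22)

(13, 22)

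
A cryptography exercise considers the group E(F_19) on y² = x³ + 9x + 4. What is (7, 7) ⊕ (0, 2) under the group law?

(7, 7) + (0, 2). λ = (2 - 7)/(0 - 7) ≡ 14/12 mod 19. 12⁻¹ ≡ 8 (mod 19), so λ ≡ 17.
  x = λ² - 7 - 0 = 289 - 7 ≡ 16; y = λ·(7 - 16) - 7 ≡ 11. → (16, 11)

(16, 11)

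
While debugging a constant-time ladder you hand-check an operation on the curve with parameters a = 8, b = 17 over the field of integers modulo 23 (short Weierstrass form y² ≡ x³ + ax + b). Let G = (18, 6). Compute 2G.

(12, 1)

tangent at (18, 6): λ = (3·18² + 8)/(2·6) ≡ 14/12. 12⁻¹ ≡ 2 (mod 23) since 12·2 = 24 ≡ 1, so λ ≡ 14·2 ≡ 5.
  x = λ² - 18 - 18 = 25 - 36 ≡ 12; y = λ·(18 - 12) - 6 ≡ 1. → (12, 1)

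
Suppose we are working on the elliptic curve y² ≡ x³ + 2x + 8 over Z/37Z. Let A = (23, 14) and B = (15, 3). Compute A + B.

(35, 25)

(23, 14) + (15, 3). λ = (3 - 14)/(15 - 23) ≡ 26/29 mod 37. 29⁻¹ ≡ 23 (mod 37), so λ ≡ 6.
  x = λ² - 23 - 15 = 36 - 38 ≡ 35; y = λ·(23 - 35) - 14 ≡ 25. → (35, 25)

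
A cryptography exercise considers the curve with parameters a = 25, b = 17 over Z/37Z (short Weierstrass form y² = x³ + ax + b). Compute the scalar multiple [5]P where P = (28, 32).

(2, 36)

Double-and-add on 5 = (101)₂. Start with P = (28, 32) for the leading 1-bit.
double: tangent at (28, 32): λ = (3·28² + 25)/(2·32) ≡ 9/27. 27⁻¹ ≡ 11 (mod 37), so λ ≡ 9·11 ≡ 25.
  x = λ² - 28 - 28 = 625 - 56 ≡ 14; y = λ·(28 - 14) - 32 ≡ 22. → (14, 22)
double: tangent at (14, 22): λ = (3·14² + 25)/(2·22) ≡ 21/7. 7⁻¹ ≡ 16 (mod 37), so λ ≡ 21·16 ≡ 3.
  x = λ² - 14 - 14 = 9 - 28 ≡ 18; y = λ·(14 - 18) - 22 ≡ 3. → (18, 3)
add P: (18, 3) + (28, 32). λ = (32 - 3)/(28 - 18) ≡ 29/10 mod 37. 10⁻¹ ≡ 26 (mod 37) since 10·26 = 260 ≡ 1, so λ ≡ 14.
  x = λ² - 18 - 28 = 196 - 46 ≡ 2; y = λ·(18 - 2) - 3 ≡ 36. → (2, 36)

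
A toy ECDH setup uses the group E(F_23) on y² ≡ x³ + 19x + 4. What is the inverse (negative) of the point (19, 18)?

-(19, 18) = (19, -18 mod 23) = (19, 5).

(19, 5)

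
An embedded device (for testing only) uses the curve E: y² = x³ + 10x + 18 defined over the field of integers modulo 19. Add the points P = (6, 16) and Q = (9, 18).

(6, 16) + (9, 18). λ = (18 - 16)/(9 - 6) ≡ 2/3 mod 19. 3⁻¹ ≡ 13 (mod 19), so λ ≡ 7.
  x = λ² - 6 - 9 = 49 - 15 ≡ 15; y = λ·(6 - 15) - 16 ≡ 16. → (15, 16)

(15, 16)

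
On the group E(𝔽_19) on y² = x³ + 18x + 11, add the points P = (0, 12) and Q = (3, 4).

(0, 12) + (3, 4). λ = (4 - 12)/(3 - 0) ≡ 11/3 mod 19. 3⁻¹ ≡ 13 (mod 19), so λ ≡ 10.
  x = λ² - 0 - 3 = 100 - 3 ≡ 2; y = λ·(0 - 2) - 12 ≡ 6. → (2, 6)

(2, 6)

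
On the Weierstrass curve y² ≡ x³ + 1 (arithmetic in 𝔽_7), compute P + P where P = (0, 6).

tangent at (0, 6): λ = (3·0² + 0)/(2·6) ≡ 0/5. 5⁻¹ ≡ 3 (mod 7) since 5·3 = 15 ≡ 1, so λ ≡ 0·3 ≡ 0.
  x = λ² - 0 - 0 = 0 - 0 ≡ 0; y = λ·(0 - 0) - 6 ≡ 1. → (0, 1)

(0, 1)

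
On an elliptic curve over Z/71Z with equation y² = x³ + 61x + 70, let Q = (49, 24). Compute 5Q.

(29, 61)

Repeated addition: build up to 5Q.
2Q: tangent at (49, 24): λ = (3·49² + 61)/(2·24) ≡ 22/48. 48⁻¹ ≡ 37 (mod 71) since 48·37 = 1776 ≡ 1, so λ ≡ 22·37 ≡ 33.
  x = λ² - 49 - 49 = 1089 - 98 ≡ 68; y = λ·(49 - 68) - 24 ≡ 59. → (68, 59)
3Q: (68, 59) + (49, 24). λ = (24 - 59)/(49 - 68) ≡ 36/52 mod 71. 52⁻¹ ≡ 56 (mod 71) since 52·56 = 2912 ≡ 1, so λ ≡ 28.
  x = λ² - 68 - 49 = 784 - 117 ≡ 28; y = λ·(68 - 28) - 59 ≡ 67. → (28, 67)
4Q: (28, 67) + (49, 24). λ = (24 - 67)/(49 - 28) ≡ 28/21 mod 71. 21⁻¹ ≡ 44 (mod 71) since 21·44 = 924 ≡ 1, so λ ≡ 25.
  x = λ² - 28 - 49 = 625 - 77 ≡ 51; y = λ·(28 - 51) - 67 ≡ 68. → (51, 68)
5Q: (51, 68) + (49, 24). λ = (24 - 68)/(49 - 51) ≡ 27/69 mod 71. 69⁻¹ ≡ 35 (mod 71) since 69·35 = 2415 ≡ 1, so λ ≡ 22.
  x = λ² - 51 - 49 = 484 - 100 ≡ 29; y = λ·(51 - 29) - 68 ≡ 61. → (29, 61)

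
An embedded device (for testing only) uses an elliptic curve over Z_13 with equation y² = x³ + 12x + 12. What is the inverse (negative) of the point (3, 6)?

(3, 7)

-(3, 6) = (3, -6 mod 13) = (3, 7).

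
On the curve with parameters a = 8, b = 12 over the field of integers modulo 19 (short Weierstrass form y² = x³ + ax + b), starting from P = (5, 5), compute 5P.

Repeated addition: build up to 5P.
2P: tangent at (5, 5): λ = (3·5² + 8)/(2·5) ≡ 7/10. 10⁻¹ ≡ 2 (mod 19), so λ ≡ 7·2 ≡ 14.
  x = λ² - 5 - 5 = 196 - 10 ≡ 15; y = λ·(5 - 15) - 5 ≡ 7. → (15, 7)
3P: (15, 7) + (5, 5). λ = (5 - 7)/(5 - 15) ≡ 17/9 mod 19. 9⁻¹ ≡ 17 (mod 19) since 9·17 = 153 ≡ 1, so λ ≡ 4.
  x = λ² - 15 - 5 = 16 - 20 ≡ 15; y = λ·(15 - 15) - 7 ≡ 12. → (15, 12)
4P: (15, 12) + (5, 5). λ = (5 - 12)/(5 - 15) ≡ 12/9 mod 19. 9⁻¹ ≡ 17 (mod 19), so λ ≡ 14.
  x = λ² - 15 - 5 = 196 - 20 ≡ 5; y = λ·(15 - 5) - 12 ≡ 14. → (5, 14)
5P: (5, 14) + (5, 5): same x and y₁ ≡ -y₂, so the sum is 𝒪.

O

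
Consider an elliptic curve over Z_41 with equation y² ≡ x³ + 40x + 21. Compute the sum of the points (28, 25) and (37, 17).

(28, 25) + (37, 17). λ = (17 - 25)/(37 - 28) ≡ 33/9 mod 41. 9⁻¹ ≡ 32 (mod 41) since 9·32 = 288 ≡ 1, so λ ≡ 31.
  x = λ² - 28 - 37 = 961 - 65 ≡ 35; y = λ·(28 - 35) - 25 ≡ 4. → (35, 4)

(35, 4)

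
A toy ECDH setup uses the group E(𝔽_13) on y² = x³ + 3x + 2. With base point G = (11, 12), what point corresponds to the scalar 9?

(9, 2)

Double-and-add on 9 = (1001)₂. Start with G = (11, 12) for the leading 1-bit.
double: tangent at (11, 12): λ = (3·11² + 3)/(2·12) ≡ 2/11. 11⁻¹ ≡ 6 (mod 13), so λ ≡ 2·6 ≡ 12.
  x = λ² - 11 - 11 = 144 - 22 ≡ 5; y = λ·(11 - 5) - 12 ≡ 8. → (5, 8)
double: tangent at (5, 8): λ = (3·5² + 3)/(2·8) ≡ 0/3. 3⁻¹ ≡ 9 (mod 13), so λ ≡ 0·9 ≡ 0.
  x = λ² - 5 - 5 = 0 - 10 ≡ 3; y = λ·(5 - 3) - 8 ≡ 5. → (3, 5)
double: tangent at (3, 5): λ = (3·3² + 3)/(2·5) ≡ 4/10. 10⁻¹ ≡ 4 (mod 13), so λ ≡ 4·4 ≡ 3.
  x = λ² - 3 - 3 = 9 - 6 ≡ 3; y = λ·(3 - 3) - 5 ≡ 8. → (3, 8)
add G: (3, 8) + (11, 12). λ = (12 - 8)/(11 - 3) ≡ 4/8 mod 13. 8⁻¹ ≡ 5 (mod 13) since 8·5 = 40 ≡ 1, so λ ≡ 7.
  x = λ² - 3 - 11 = 49 - 14 ≡ 9; y = λ·(3 - 9) - 8 ≡ 2. → (9, 2)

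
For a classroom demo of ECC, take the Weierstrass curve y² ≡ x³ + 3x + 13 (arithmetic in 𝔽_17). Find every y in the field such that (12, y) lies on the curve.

3, 14

x³ + 3x + 13 = 1777 ≡ 9 (mod 17).
Square roots of 9 mod 17: 3 and 14 (since 3² = 9 ≡ 9).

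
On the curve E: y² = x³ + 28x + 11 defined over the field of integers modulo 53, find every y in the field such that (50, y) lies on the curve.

x³ + 28x + 11 = 126411 ≡ 6 (mod 53).
Square roots of 6 mod 53: 18 and 35 (since 18² = 324 ≡ 6).

18, 35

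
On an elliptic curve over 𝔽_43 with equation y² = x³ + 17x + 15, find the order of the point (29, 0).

2

2P: (29, 0) + (29, 0): same x and y₁ ≡ -y₂, so the sum is the point at infinity.
2P = the point at infinity, so the order is 2.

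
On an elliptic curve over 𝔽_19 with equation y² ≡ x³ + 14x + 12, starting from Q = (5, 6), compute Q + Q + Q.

(16, 0)

Repeated addition: build up to 3Q.
2Q: tangent at (5, 6): λ = (3·5² + 14)/(2·6) ≡ 13/12. 12⁻¹ ≡ 8 (mod 19) since 12·8 = 96 ≡ 1, so λ ≡ 13·8 ≡ 9.
  x = λ² - 5 - 5 = 81 - 10 ≡ 14; y = λ·(5 - 14) - 6 ≡ 8. → (14, 8)
3Q: (14, 8) + (5, 6). λ = (6 - 8)/(5 - 14) ≡ 17/10 mod 19. 10⁻¹ ≡ 2 (mod 19) since 10·2 = 20 ≡ 1, so λ ≡ 15.
  x = λ² - 14 - 5 = 225 - 19 ≡ 16; y = λ·(14 - 16) - 8 ≡ 0. → (16, 0)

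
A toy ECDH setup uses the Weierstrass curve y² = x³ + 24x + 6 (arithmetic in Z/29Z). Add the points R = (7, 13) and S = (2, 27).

(7, 13) + (2, 27). λ = (27 - 13)/(2 - 7) ≡ 14/24 mod 29. 24⁻¹ ≡ 23 (mod 29), so λ ≡ 3.
  x = λ² - 7 - 2 = 9 - 9 ≡ 0; y = λ·(7 - 0) - 13 ≡ 8. → (0, 8)

(0, 8)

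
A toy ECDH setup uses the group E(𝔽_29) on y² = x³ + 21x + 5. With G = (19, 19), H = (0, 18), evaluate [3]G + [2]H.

First 3G:
Repeated addition: build up to 3G.
2G: tangent at (19, 19): λ = (3·19² + 21)/(2·19) ≡ 2/9. 9⁻¹ ≡ 13 (mod 29) since 9·13 = 117 ≡ 1, so λ ≡ 2·13 ≡ 26.
  x = λ² - 19 - 19 = 676 - 38 ≡ 0; y = λ·(19 - 0) - 19 ≡ 11. → (0, 11)
3G: (0, 11) + (19, 19). λ = (19 - 11)/(19 - 0) ≡ 8/19 mod 29. 19⁻¹ ≡ 26 (mod 29), so λ ≡ 5.
  x = λ² - 0 - 19 = 25 - 19 ≡ 6; y = λ·(0 - 6) - 11 ≡ 17. → (6, 17)
3G = (6, 17).
Next 2H:
Repeated addition: build up to 2H.
2H: tangent at (0, 18): λ = (3·0² + 21)/(2·18) ≡ 21/7. 7⁻¹ ≡ 25 (mod 29), so λ ≡ 21·25 ≡ 3.
  x = λ² - 0 - 0 = 9 - 0 ≡ 9; y = λ·(0 - 9) - 18 ≡ 13. → (9, 13)
2H = (9, 13).
Finally 3G + 2H:
(6, 17) + (9, 13). λ = (13 - 17)/(9 - 6) ≡ 25/3 mod 29. 3⁻¹ ≡ 10 (mod 29), so λ ≡ 18.
  x = λ² - 6 - 9 = 324 - 15 ≡ 19; y = λ·(6 - 19) - 17 ≡ 10. → (19, 10)

(19, 10)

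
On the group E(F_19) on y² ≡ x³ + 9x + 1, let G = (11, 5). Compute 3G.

Repeated addition: build up to 3G.
2G: tangent at (11, 5): λ = (3·11² + 9)/(2·5) ≡ 11/10. 10⁻¹ ≡ 2 (mod 19), so λ ≡ 11·2 ≡ 3.
  x = λ² - 11 - 11 = 9 - 22 ≡ 6; y = λ·(11 - 6) - 5 ≡ 10. → (6, 10)
3G: (6, 10) + (11, 5). λ = (5 - 10)/(11 - 6) ≡ 14/5 mod 19. 5⁻¹ ≡ 4 (mod 19) since 5·4 = 20 ≡ 1, so λ ≡ 18.
  x = λ² - 6 - 11 = 324 - 17 ≡ 3; y = λ·(6 - 3) - 10 ≡ 6. → (3, 6)

(3, 6)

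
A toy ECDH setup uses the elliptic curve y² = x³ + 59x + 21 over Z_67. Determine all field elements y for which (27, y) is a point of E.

x³ + 59x + 21 = 21297 ≡ 58 (mod 67).
58 is a non-residue mod 67; no y exists.

none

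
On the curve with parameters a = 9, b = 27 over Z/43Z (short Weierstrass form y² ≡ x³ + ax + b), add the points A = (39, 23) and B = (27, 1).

(15, 21)

(39, 23) + (27, 1). λ = (1 - 23)/(27 - 39) ≡ 21/31 mod 43. 31⁻¹ ≡ 25 (mod 43) since 31·25 = 775 ≡ 1, so λ ≡ 9.
  x = λ² - 39 - 27 = 81 - 66 ≡ 15; y = λ·(39 - 15) - 23 ≡ 21. → (15, 21)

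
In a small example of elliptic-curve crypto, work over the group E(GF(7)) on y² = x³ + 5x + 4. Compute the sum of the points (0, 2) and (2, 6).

(0, 2) + (2, 6). λ = (6 - 2)/(2 - 0) ≡ 4/2 mod 7. 2⁻¹ ≡ 4 (mod 7) since 2·4 = 8 ≡ 1, so λ ≡ 2.
  x = λ² - 0 - 2 = 4 - 2 ≡ 2; y = λ·(0 - 2) - 2 ≡ 1. → (2, 1)

(2, 1)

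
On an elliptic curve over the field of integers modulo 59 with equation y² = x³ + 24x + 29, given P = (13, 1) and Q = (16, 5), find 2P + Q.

First 2P:
Repeated addition: build up to 2P.
2P: tangent at (13, 1): λ = (3·13² + 24)/(2·1) ≡ 0/2. 2⁻¹ ≡ 30 (mod 59), so λ ≡ 0·30 ≡ 0.
  x = λ² - 13 - 13 = 0 - 26 ≡ 33; y = λ·(13 - 33) - 1 ≡ 58. → (33, 58)
2P = (33, 58).
Finally 2P + Q:
(33, 58) + (16, 5). λ = (5 - 58)/(16 - 33) ≡ 6/42 mod 59. 42⁻¹ ≡ 52 (mod 59), so λ ≡ 17.
  x = λ² - 33 - 16 = 289 - 49 ≡ 4; y = λ·(33 - 4) - 58 ≡ 22. → (4, 22)

(4, 22)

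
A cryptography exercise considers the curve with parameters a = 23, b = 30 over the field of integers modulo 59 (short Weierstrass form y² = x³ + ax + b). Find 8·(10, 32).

Write Q = (10, 32).
Double-and-add on 8 = (1000)₂. Start with Q = (10, 32) for the leading 1-bit.
double: tangent at (10, 32): λ = (3·10² + 23)/(2·32) ≡ 28/5. 5⁻¹ ≡ 12 (mod 59), so λ ≡ 28·12 ≡ 41.
  x = λ² - 10 - 10 = 1681 - 20 ≡ 9; y = λ·(10 - 9) - 32 ≡ 9. → (9, 9)
double: tangent at (9, 9): λ = (3·9² + 23)/(2·9) ≡ 30/18. 18⁻¹ ≡ 23 (mod 59), so λ ≡ 30·23 ≡ 41.
  x = λ² - 9 - 9 = 1681 - 18 ≡ 11; y = λ·(9 - 11) - 9 ≡ 27. → (11, 27)
double: tangent at (11, 27): λ = (3·11² + 23)/(2·27) ≡ 32/54. 54⁻¹ ≡ 47 (mod 59), so λ ≡ 32·47 ≡ 29.
  x = λ² - 11 - 11 = 841 - 22 ≡ 52; y = λ·(11 - 52) - 27 ≡ 23. → (52, 23)

(52, 23)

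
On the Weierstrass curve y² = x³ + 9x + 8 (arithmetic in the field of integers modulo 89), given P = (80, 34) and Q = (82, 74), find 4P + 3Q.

(81, 74)

First 4P:
Double-and-add on 4 = (100)₂. Start with P = (80, 34) for the leading 1-bit.
double: tangent at (80, 34): λ = (3·80² + 9)/(2·34) ≡ 74/68. 68⁻¹ ≡ 72 (mod 89) since 68·72 = 4896 ≡ 1, so λ ≡ 74·72 ≡ 77.
  x = λ² - 80 - 80 = 5929 - 160 ≡ 73; y = λ·(80 - 73) - 34 ≡ 60. → (73, 60)
double: tangent at (73, 60): λ = (3·73² + 9)/(2·60) ≡ 65/31. 31⁻¹ ≡ 23 (mod 89), so λ ≡ 65·23 ≡ 71.
  x = λ² - 73 - 73 = 5041 - 146 ≡ 0; y = λ·(73 - 0) - 60 ≡ 50. → (0, 50)
4P = (0, 50).
Next 3Q:
Repeated addition: build up to 3Q.
2Q: tangent at (82, 74): λ = (3·82² + 9)/(2·74) ≡ 67/59. 59⁻¹ ≡ 86 (mod 89), so λ ≡ 67·86 ≡ 66.
  x = λ² - 82 - 82 = 4356 - 164 ≡ 9; y = λ·(82 - 9) - 74 ≡ 27. → (9, 27)
3Q: (9, 27) + (82, 74). λ = (74 - 27)/(82 - 9) ≡ 47/73 mod 89. 73⁻¹ ≡ 50 (mod 89), so λ ≡ 36.
  x = λ² - 9 - 82 = 1296 - 91 ≡ 48; y = λ·(9 - 48) - 27 ≡ 82. → (48, 82)
3Q = (48, 82).
Finally 4P + 3Q:
(0, 50) + (48, 82). λ = (82 - 50)/(48 - 0) ≡ 32/48 mod 89. 48⁻¹ ≡ 13 (mod 89), so λ ≡ 60.
  x = λ² - 0 - 48 = 3600 - 48 ≡ 81; y = λ·(0 - 81) - 50 ≡ 74. → (81, 74)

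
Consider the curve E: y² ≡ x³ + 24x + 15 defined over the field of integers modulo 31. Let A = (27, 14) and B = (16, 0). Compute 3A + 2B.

(16, 0)

First 3A:
Repeated addition: build up to 3A.
2A: tangent at (27, 14): λ = (3·27² + 24)/(2·14) ≡ 10/28. 28⁻¹ ≡ 10 (mod 31), so λ ≡ 10·10 ≡ 7.
  x = λ² - 27 - 27 = 49 - 54 ≡ 26; y = λ·(27 - 26) - 14 ≡ 24. → (26, 24)
3A: (26, 24) + (27, 14). λ = (14 - 24)/(27 - 26) ≡ 21/1 mod 31. 1⁻¹ ≡ 1 (mod 31), so λ ≡ 21.
  x = λ² - 26 - 27 = 441 - 53 ≡ 16; y = λ·(26 - 16) - 24 ≡ 0. → (16, 0)
3A = (16, 0).
Next 2B:
Repeated addition: build up to 2B.
2B: (16, 0) + (16, 0): same x and y₁ ≡ -y₂, so the sum is ∞.
2B = ∞.
Finally 3A + 2B:
(16, 0) + ∞ = (16, 0) (identity).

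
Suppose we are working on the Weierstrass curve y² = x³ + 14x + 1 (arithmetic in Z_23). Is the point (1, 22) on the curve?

y² = 22² ≡ 1; x³ + 14x + 1 = 16 ≡ 16 (mod 23). 1 ≠ 16.

no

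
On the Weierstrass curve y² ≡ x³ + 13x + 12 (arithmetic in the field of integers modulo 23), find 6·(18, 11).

Write P = (18, 11).
Repeated addition: build up to 6P.
2P: tangent at (18, 11): λ = (3·18² + 13)/(2·11) ≡ 19/22. 22⁻¹ ≡ 22 (mod 23) since 22·22 = 484 ≡ 1, so λ ≡ 19·22 ≡ 4.
  x = λ² - 18 - 18 = 16 - 36 ≡ 3; y = λ·(18 - 3) - 11 ≡ 3. → (3, 3)
3P: (3, 3) + (18, 11). λ = (11 - 3)/(18 - 3) ≡ 8/15 mod 23. 15⁻¹ ≡ 20 (mod 23) since 15·20 = 300 ≡ 1, so λ ≡ 22.
  x = λ² - 3 - 18 = 484 - 21 ≡ 3; y = λ·(3 - 3) - 3 ≡ 20. → (3, 20)
4P: (3, 20) + (18, 11). λ = (11 - 20)/(18 - 3) ≡ 14/15 mod 23. 15⁻¹ ≡ 20 (mod 23) since 15·20 = 300 ≡ 1, so λ ≡ 4.
  x = λ² - 3 - 18 = 16 - 21 ≡ 18; y = λ·(3 - 18) - 20 ≡ 12. → (18, 12)
5P: (18, 12) + (18, 11): same x and y₁ ≡ -y₂, so the sum is O.
6P: O + (18, 11) = (18, 11) (identity).

(18, 11)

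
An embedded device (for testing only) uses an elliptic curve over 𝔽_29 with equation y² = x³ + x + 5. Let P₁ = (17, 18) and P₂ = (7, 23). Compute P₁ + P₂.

(27, 16)

(17, 18) + (7, 23). λ = (23 - 18)/(7 - 17) ≡ 5/19 mod 29. 19⁻¹ ≡ 26 (mod 29), so λ ≡ 14.
  x = λ² - 17 - 7 = 196 - 24 ≡ 27; y = λ·(17 - 27) - 18 ≡ 16. → (27, 16)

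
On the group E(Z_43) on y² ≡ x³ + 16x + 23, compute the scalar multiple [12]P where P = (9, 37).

(34, 28)

Double-and-add on 12 = (1100)₂. Start with P = (9, 37) for the leading 1-bit.
double: tangent at (9, 37): λ = (3·9² + 16)/(2·37) ≡ 1/31. 31⁻¹ ≡ 25 (mod 43) since 31·25 = 775 ≡ 1, so λ ≡ 1·25 ≡ 25.
  x = λ² - 9 - 9 = 625 - 18 ≡ 5; y = λ·(9 - 5) - 37 ≡ 20. → (5, 20)
add P: (5, 20) + (9, 37). λ = (37 - 20)/(9 - 5) ≡ 17/4 mod 43. 4⁻¹ ≡ 11 (mod 43), so λ ≡ 15.
  x = λ² - 5 - 9 = 225 - 14 ≡ 39; y = λ·(5 - 39) - 20 ≡ 29. → (39, 29)
double: tangent at (39, 29): λ = (3·39² + 16)/(2·29) ≡ 21/15. 15⁻¹ ≡ 23 (mod 43), so λ ≡ 21·23 ≡ 10.
  x = λ² - 39 - 39 = 100 - 78 ≡ 22; y = λ·(39 - 22) - 29 ≡ 12. → (22, 12)
double: tangent at (22, 12): λ = (3·22² + 16)/(2·12) ≡ 6/24. 24⁻¹ ≡ 9 (mod 43), so λ ≡ 6·9 ≡ 11.
  x = λ² - 22 - 22 = 121 - 44 ≡ 34; y = λ·(22 - 34) - 12 ≡ 28. → (34, 28)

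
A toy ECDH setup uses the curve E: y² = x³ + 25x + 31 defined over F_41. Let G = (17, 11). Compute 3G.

Repeated addition: build up to 3G.
2G: tangent at (17, 11): λ = (3·17² + 25)/(2·11) ≡ 31/22. 22⁻¹ ≡ 28 (mod 41) since 22·28 = 616 ≡ 1, so λ ≡ 31·28 ≡ 7.
  x = λ² - 17 - 17 = 49 - 34 ≡ 15; y = λ·(17 - 15) - 11 ≡ 3. → (15, 3)
3G: (15, 3) + (17, 11). λ = (11 - 3)/(17 - 15) ≡ 8/2 mod 41. 2⁻¹ ≡ 21 (mod 41), so λ ≡ 4.
  x = λ² - 15 - 17 = 16 - 32 ≡ 25; y = λ·(15 - 25) - 3 ≡ 39. → (25, 39)

(25, 39)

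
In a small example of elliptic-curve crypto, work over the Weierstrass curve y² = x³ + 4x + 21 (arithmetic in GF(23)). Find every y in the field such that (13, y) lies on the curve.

x³ + 4x + 21 = 2270 ≡ 16 (mod 23).
Square roots of 16 mod 23: 4 and 19 (since 4² = 16 ≡ 16).

4, 19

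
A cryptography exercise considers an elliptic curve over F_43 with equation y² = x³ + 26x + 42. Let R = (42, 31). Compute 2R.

(11, 5)

tangent at (42, 31): λ = (3·42² + 26)/(2·31) ≡ 29/19. 19⁻¹ ≡ 34 (mod 43), so λ ≡ 29·34 ≡ 40.
  x = λ² - 42 - 42 = 1600 - 84 ≡ 11; y = λ·(42 - 11) - 31 ≡ 5. → (11, 5)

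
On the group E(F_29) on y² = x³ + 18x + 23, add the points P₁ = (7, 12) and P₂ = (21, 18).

(0, 20)

(7, 12) + (21, 18). λ = (18 - 12)/(21 - 7) ≡ 6/14 mod 29. 14⁻¹ ≡ 27 (mod 29) since 14·27 = 378 ≡ 1, so λ ≡ 17.
  x = λ² - 7 - 21 = 289 - 28 ≡ 0; y = λ·(7 - 0) - 12 ≡ 20. → (0, 20)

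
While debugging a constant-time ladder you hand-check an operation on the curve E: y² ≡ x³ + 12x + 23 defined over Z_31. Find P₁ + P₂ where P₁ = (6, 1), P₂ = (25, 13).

(1, 25)

(6, 1) + (25, 13). λ = (13 - 1)/(25 - 6) ≡ 12/19 mod 31. 19⁻¹ ≡ 18 (mod 31), so λ ≡ 30.
  x = λ² - 6 - 25 = 900 - 31 ≡ 1; y = λ·(6 - 1) - 1 ≡ 25. → (1, 25)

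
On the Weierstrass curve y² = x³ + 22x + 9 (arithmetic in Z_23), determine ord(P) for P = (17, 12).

4

2P: tangent at (17, 12): λ = (3·17² + 22)/(2·12) ≡ 15/1. 1⁻¹ ≡ 1 (mod 23), so λ ≡ 15·1 ≡ 15.
  x = λ² - 17 - 17 = 225 - 34 ≡ 7; y = λ·(17 - 7) - 12 ≡ 0. → (7, 0)
3P: (7, 0) + (17, 12). λ = (12 - 0)/(17 - 7) ≡ 12/10 mod 23. 10⁻¹ ≡ 7 (mod 23), so λ ≡ 15.
  x = λ² - 7 - 17 = 225 - 24 ≡ 17; y = λ·(7 - 17) - 0 ≡ 11. → (17, 11)
4P: (17, 11) + (17, 12): same x and y₁ ≡ -y₂, so the sum is ∞.
4P = ∞, so the order is 4.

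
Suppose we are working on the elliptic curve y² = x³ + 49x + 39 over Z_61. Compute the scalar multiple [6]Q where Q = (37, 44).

Repeated addition: build up to 6Q.
2Q: tangent at (37, 44): λ = (3·37² + 49)/(2·44) ≡ 8/27. 27⁻¹ ≡ 52 (mod 61), so λ ≡ 8·52 ≡ 50.
  x = λ² - 37 - 37 = 2500 - 74 ≡ 47; y = λ·(37 - 47) - 44 ≡ 5. → (47, 5)
3Q: (47, 5) + (37, 44). λ = (44 - 5)/(37 - 47) ≡ 39/51 mod 61. 51⁻¹ ≡ 6 (mod 61), so λ ≡ 51.
  x = λ² - 47 - 37 = 2601 - 84 ≡ 16; y = λ·(47 - 16) - 5 ≡ 51. → (16, 51)
4Q: (16, 51) + (37, 44). λ = (44 - 51)/(37 - 16) ≡ 54/21 mod 61. 21⁻¹ ≡ 32 (mod 61), so λ ≡ 20.
  x = λ² - 16 - 37 = 400 - 53 ≡ 42; y = λ·(16 - 42) - 51 ≡ 39. → (42, 39)
5Q: (42, 39) + (37, 44). λ = (44 - 39)/(37 - 42) ≡ 5/56 mod 61. 56⁻¹ ≡ 12 (mod 61), so λ ≡ 60.
  x = λ² - 42 - 37 = 3600 - 79 ≡ 44; y = λ·(42 - 44) - 39 ≡ 24. → (44, 24)
6Q: (44, 24) + (37, 44). λ = (44 - 24)/(37 - 44) ≡ 20/54 mod 61. 54⁻¹ ≡ 26 (mod 61), so λ ≡ 32.
  x = λ² - 44 - 37 = 1024 - 81 ≡ 28; y = λ·(44 - 28) - 24 ≡ 0. → (28, 0)

(28, 0)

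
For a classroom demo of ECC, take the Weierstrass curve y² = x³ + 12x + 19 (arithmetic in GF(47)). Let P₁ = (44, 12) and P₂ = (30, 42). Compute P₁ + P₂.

(44, 12) + (30, 42). λ = (42 - 12)/(30 - 44) ≡ 30/33 mod 47. 33⁻¹ ≡ 10 (mod 47), so λ ≡ 18.
  x = λ² - 44 - 30 = 324 - 74 ≡ 15; y = λ·(44 - 15) - 12 ≡ 40. → (15, 40)

(15, 40)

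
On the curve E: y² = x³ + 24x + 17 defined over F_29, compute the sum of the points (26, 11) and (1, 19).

(6, 0)

(26, 11) + (1, 19). λ = (19 - 11)/(1 - 26) ≡ 8/4 mod 29. 4⁻¹ ≡ 22 (mod 29), so λ ≡ 2.
  x = λ² - 26 - 1 = 4 - 27 ≡ 6; y = λ·(26 - 6) - 11 ≡ 0. → (6, 0)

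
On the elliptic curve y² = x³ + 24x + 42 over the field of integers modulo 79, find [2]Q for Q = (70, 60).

(23, 11)

tangent at (70, 60): λ = (3·70² + 24)/(2·60) ≡ 30/41. 41⁻¹ ≡ 27 (mod 79), so λ ≡ 30·27 ≡ 20.
  x = λ² - 70 - 70 = 400 - 140 ≡ 23; y = λ·(70 - 23) - 60 ≡ 11. → (23, 11)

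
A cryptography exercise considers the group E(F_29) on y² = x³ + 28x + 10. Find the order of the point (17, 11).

9

2P: tangent at (17, 11): λ = (3·17² + 28)/(2·11) ≡ 25/22. 22⁻¹ ≡ 4 (mod 29), so λ ≡ 25·4 ≡ 13.
  x = λ² - 17 - 17 = 169 - 34 ≡ 19; y = λ·(17 - 19) - 11 ≡ 21. → (19, 21)
3P: (19, 21) + (17, 11). λ = (11 - 21)/(17 - 19) ≡ 19/27 mod 29. 27⁻¹ ≡ 14 (mod 29), so λ ≡ 5.
  x = λ² - 19 - 17 = 25 - 36 ≡ 18; y = λ·(19 - 18) - 21 ≡ 13. → (18, 13)
4P: (18, 13) + (17, 11). λ = (11 - 13)/(17 - 18) ≡ 27/28 mod 29. 28⁻¹ ≡ 28 (mod 29), so λ ≡ 2.
  x = λ² - 18 - 17 = 4 - 35 ≡ 27; y = λ·(18 - 27) - 13 ≡ 27. → (27, 27)
5P: (27, 27) + (17, 11). λ = (11 - 27)/(17 - 27) ≡ 13/19 mod 29. 19⁻¹ ≡ 26 (mod 29), so λ ≡ 19.
  x = λ² - 27 - 17 = 361 - 44 ≡ 27; y = λ·(27 - 27) - 27 ≡ 2. → (27, 2)
6P: (27, 2) + (17, 11). λ = (11 - 2)/(17 - 27) ≡ 9/19 mod 29. 19⁻¹ ≡ 26 (mod 29) since 19·26 = 494 ≡ 1, so λ ≡ 2.
  x = λ² - 27 - 17 = 4 - 44 ≡ 18; y = λ·(27 - 18) - 2 ≡ 16. → (18, 16)
7P: (18, 16) + (17, 11). λ = (11 - 16)/(17 - 18) ≡ 24/28 mod 29. 28⁻¹ ≡ 28 (mod 29), so λ ≡ 5.
  x = λ² - 18 - 17 = 25 - 35 ≡ 19; y = λ·(18 - 19) - 16 ≡ 8. → (19, 8)
8P: (19, 8) + (17, 11). λ = (11 - 8)/(17 - 19) ≡ 3/27 mod 29. 27⁻¹ ≡ 14 (mod 29) since 27·14 = 378 ≡ 1, so λ ≡ 13.
  x = λ² - 19 - 17 = 169 - 36 ≡ 17; y = λ·(19 - 17) - 8 ≡ 18. → (17, 18)
9P: (17, 18) + (17, 11): same x and y₁ ≡ -y₂, so the sum is ∞.
9P = ∞, so the order is 9.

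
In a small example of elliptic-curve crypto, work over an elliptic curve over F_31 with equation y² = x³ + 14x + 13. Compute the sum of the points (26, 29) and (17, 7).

(26, 29) + (17, 7). λ = (7 - 29)/(17 - 26) ≡ 9/22 mod 31. 22⁻¹ ≡ 24 (mod 31) since 22·24 = 528 ≡ 1, so λ ≡ 30.
  x = λ² - 26 - 17 = 900 - 43 ≡ 20; y = λ·(26 - 20) - 29 ≡ 27. → (20, 27)

(20, 27)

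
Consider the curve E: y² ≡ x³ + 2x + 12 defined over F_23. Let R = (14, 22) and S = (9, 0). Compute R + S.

(14, 22) + (9, 0). λ = (0 - 22)/(9 - 14) ≡ 1/18 mod 23. 18⁻¹ ≡ 9 (mod 23), so λ ≡ 9.
  x = λ² - 14 - 9 = 81 - 23 ≡ 12; y = λ·(14 - 12) - 22 ≡ 19. → (12, 19)

(12, 19)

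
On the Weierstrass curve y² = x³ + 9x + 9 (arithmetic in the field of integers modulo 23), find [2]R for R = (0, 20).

(8, 15)

tangent at (0, 20): λ = (3·0² + 9)/(2·20) ≡ 9/17. 17⁻¹ ≡ 19 (mod 23) since 17·19 = 323 ≡ 1, so λ ≡ 9·19 ≡ 10.
  x = λ² - 0 - 0 = 100 - 0 ≡ 8; y = λ·(0 - 8) - 20 ≡ 15. → (8, 15)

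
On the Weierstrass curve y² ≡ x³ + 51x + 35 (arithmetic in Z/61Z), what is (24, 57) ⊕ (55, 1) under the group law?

(21, 34)

(24, 57) + (55, 1). λ = (1 - 57)/(55 - 24) ≡ 5/31 mod 61. 31⁻¹ ≡ 2 (mod 61) since 31·2 = 62 ≡ 1, so λ ≡ 10.
  x = λ² - 24 - 55 = 100 - 79 ≡ 21; y = λ·(24 - 21) - 57 ≡ 34. → (21, 34)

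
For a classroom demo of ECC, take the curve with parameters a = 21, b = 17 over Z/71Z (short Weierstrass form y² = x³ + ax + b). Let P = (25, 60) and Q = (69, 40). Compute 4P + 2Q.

First 4P:
Repeated addition: build up to 4P.
2P: tangent at (25, 60): λ = (3·25² + 21)/(2·60) ≡ 50/49. 49⁻¹ ≡ 29 (mod 71) since 49·29 = 1421 ≡ 1, so λ ≡ 50·29 ≡ 30.
  x = λ² - 25 - 25 = 900 - 50 ≡ 69; y = λ·(25 - 69) - 60 ≡ 40. → (69, 40)
3P: (69, 40) + (25, 60). λ = (60 - 40)/(25 - 69) ≡ 20/27 mod 71. 27⁻¹ ≡ 50 (mod 71) since 27·50 = 1350 ≡ 1, so λ ≡ 6.
  x = λ² - 69 - 25 = 36 - 94 ≡ 13; y = λ·(69 - 13) - 40 ≡ 12. → (13, 12)
4P: (13, 12) + (25, 60). λ = (60 - 12)/(25 - 13) ≡ 48/12 mod 71. 12⁻¹ ≡ 6 (mod 71), so λ ≡ 4.
  x = λ² - 13 - 25 = 16 - 38 ≡ 49; y = λ·(13 - 49) - 12 ≡ 57. → (49, 57)
4P = (49, 57).
Next 2Q:
Repeated addition: build up to 2Q.
2Q: tangent at (69, 40): λ = (3·69² + 21)/(2·40) ≡ 33/9. 9⁻¹ ≡ 8 (mod 71), so λ ≡ 33·8 ≡ 51.
  x = λ² - 69 - 69 = 2601 - 138 ≡ 49; y = λ·(69 - 49) - 40 ≡ 57. → (49, 57)
2Q = (49, 57).
Finally 4P + 2Q:
tangent at (49, 57): λ = (3·49² + 21)/(2·57) ≡ 53/43. 43⁻¹ ≡ 38 (mod 71), so λ ≡ 53·38 ≡ 26.
  x = λ² - 49 - 49 = 676 - 98 ≡ 10; y = λ·(49 - 10) - 57 ≡ 34. → (10, 34)

(10, 34)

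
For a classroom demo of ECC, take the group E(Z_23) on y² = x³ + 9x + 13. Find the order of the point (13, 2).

2P: tangent at (13, 2): λ = (3·13² + 9)/(2·2) ≡ 10/4. 4⁻¹ ≡ 6 (mod 23) since 4·6 = 24 ≡ 1, so λ ≡ 10·6 ≡ 14.
  x = λ² - 13 - 13 = 196 - 26 ≡ 9; y = λ·(13 - 9) - 2 ≡ 8. → (9, 8)
3P: (9, 8) + (13, 2). λ = (2 - 8)/(13 - 9) ≡ 17/4 mod 23. 4⁻¹ ≡ 6 (mod 23), so λ ≡ 10.
  x = λ² - 9 - 13 = 100 - 22 ≡ 9; y = λ·(9 - 9) - 8 ≡ 15. → (9, 15)
4P: (9, 15) + (13, 2). λ = (2 - 15)/(13 - 9) ≡ 10/4 mod 23. 4⁻¹ ≡ 6 (mod 23) since 4·6 = 24 ≡ 1, so λ ≡ 14.
  x = λ² - 9 - 13 = 196 - 22 ≡ 13; y = λ·(9 - 13) - 15 ≡ 21. → (13, 21)
5P: (13, 21) + (13, 2): same x and y₁ ≡ -y₂, so the sum is ∞.
5P = ∞, so the order is 5.

5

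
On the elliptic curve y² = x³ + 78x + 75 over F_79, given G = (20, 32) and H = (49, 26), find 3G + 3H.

First 3G:
Repeated addition: build up to 3G.
2G: tangent at (20, 32): λ = (3·20² + 78)/(2·32) ≡ 14/64. 64⁻¹ ≡ 21 (mod 79), so λ ≡ 14·21 ≡ 57.
  x = λ² - 20 - 20 = 3249 - 40 ≡ 49; y = λ·(20 - 49) - 32 ≡ 53. → (49, 53)
3G: (49, 53) + (20, 32). λ = (32 - 53)/(20 - 49) ≡ 58/50 mod 79. 50⁻¹ ≡ 49 (mod 79) since 50·49 = 2450 ≡ 1, so λ ≡ 77.
  x = λ² - 49 - 20 = 5929 - 69 ≡ 14; y = λ·(49 - 14) - 53 ≡ 35. → (14, 35)
3G = (14, 35).
Next 3H:
Repeated addition: build up to 3H.
2H: tangent at (49, 26): λ = (3·49² + 78)/(2·26) ≡ 13/52. 52⁻¹ ≡ 38 (mod 79), so λ ≡ 13·38 ≡ 20.
  x = λ² - 49 - 49 = 400 - 98 ≡ 65; y = λ·(49 - 65) - 26 ≡ 49. → (65, 49)
3H: (65, 49) + (49, 26). λ = (26 - 49)/(49 - 65) ≡ 56/63 mod 79. 63⁻¹ ≡ 74 (mod 79) since 63·74 = 4662 ≡ 1, so λ ≡ 36.
  x = λ² - 65 - 49 = 1296 - 114 ≡ 76; y = λ·(65 - 76) - 49 ≡ 29. → (76, 29)
3H = (76, 29).
Finally 3G + 3H:
(14, 35) + (76, 29). λ = (29 - 35)/(76 - 14) ≡ 73/62 mod 79. 62⁻¹ ≡ 65 (mod 79), so λ ≡ 5.
  x = λ² - 14 - 76 = 25 - 90 ≡ 14; y = λ·(14 - 14) - 35 ≡ 44. → (14, 44)

(14, 44)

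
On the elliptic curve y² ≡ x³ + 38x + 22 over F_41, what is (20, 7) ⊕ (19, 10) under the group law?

(11, 7)

(20, 7) + (19, 10). λ = (10 - 7)/(19 - 20) ≡ 3/40 mod 41. 40⁻¹ ≡ 40 (mod 41), so λ ≡ 38.
  x = λ² - 20 - 19 = 1444 - 39 ≡ 11; y = λ·(20 - 11) - 7 ≡ 7. → (11, 7)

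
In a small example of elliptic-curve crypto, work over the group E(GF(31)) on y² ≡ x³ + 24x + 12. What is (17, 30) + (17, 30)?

(13, 17)

tangent at (17, 30): λ = (3·17² + 24)/(2·30) ≡ 23/29. 29⁻¹ ≡ 15 (mod 31) since 29·15 = 435 ≡ 1, so λ ≡ 23·15 ≡ 4.
  x = λ² - 17 - 17 = 16 - 34 ≡ 13; y = λ·(17 - 13) - 30 ≡ 17. → (13, 17)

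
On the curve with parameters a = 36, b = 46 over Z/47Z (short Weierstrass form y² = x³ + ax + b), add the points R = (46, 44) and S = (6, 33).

(46, 44) + (6, 33). λ = (33 - 44)/(6 - 46) ≡ 36/7 mod 47. 7⁻¹ ≡ 27 (mod 47) since 7·27 = 189 ≡ 1, so λ ≡ 32.
  x = λ² - 46 - 6 = 1024 - 52 ≡ 32; y = λ·(46 - 32) - 44 ≡ 28. → (32, 28)

(32, 28)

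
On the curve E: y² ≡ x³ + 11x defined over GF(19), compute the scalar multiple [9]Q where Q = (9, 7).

(9, 12)

Repeated addition: build up to 9Q.
2Q: tangent at (9, 7): λ = (3·9² + 11)/(2·7) ≡ 7/14. 14⁻¹ ≡ 15 (mod 19), so λ ≡ 7·15 ≡ 10.
  x = λ² - 9 - 9 = 100 - 18 ≡ 6; y = λ·(9 - 6) - 7 ≡ 4. → (6, 4)
3Q: (6, 4) + (9, 7). λ = (7 - 4)/(9 - 6) ≡ 3/3 mod 19. 3⁻¹ ≡ 13 (mod 19) since 3·13 = 39 ≡ 1, so λ ≡ 1.
  x = λ² - 6 - 9 = 1 - 15 ≡ 5; y = λ·(6 - 5) - 4 ≡ 16. → (5, 16)
4Q: (5, 16) + (9, 7). λ = (7 - 16)/(9 - 5) ≡ 10/4 mod 19. 4⁻¹ ≡ 5 (mod 19), so λ ≡ 12.
  x = λ² - 5 - 9 = 144 - 14 ≡ 16; y = λ·(5 - 16) - 16 ≡ 4. → (16, 4)
5Q: (16, 4) + (9, 7). λ = (7 - 4)/(9 - 16) ≡ 3/12 mod 19. 12⁻¹ ≡ 8 (mod 19) since 12·8 = 96 ≡ 1, so λ ≡ 5.
  x = λ² - 16 - 9 = 25 - 25 ≡ 0; y = λ·(16 - 0) - 4 ≡ 0. → (0, 0)
6Q: (0, 0) + (9, 7). λ = (7 - 0)/(9 - 0) ≡ 7/9 mod 19. 9⁻¹ ≡ 17 (mod 19), so λ ≡ 5.
  x = λ² - 0 - 9 = 25 - 9 ≡ 16; y = λ·(0 - 16) - 0 ≡ 15. → (16, 15)
7Q: (16, 15) + (9, 7). λ = (7 - 15)/(9 - 16) ≡ 11/12 mod 19. 12⁻¹ ≡ 8 (mod 19), so λ ≡ 12.
  x = λ² - 16 - 9 = 144 - 25 ≡ 5; y = λ·(16 - 5) - 15 ≡ 3. → (5, 3)
8Q: (5, 3) + (9, 7). λ = (7 - 3)/(9 - 5) ≡ 4/4 mod 19. 4⁻¹ ≡ 5 (mod 19), so λ ≡ 1.
  x = λ² - 5 - 9 = 1 - 14 ≡ 6; y = λ·(5 - 6) - 3 ≡ 15. → (6, 15)
9Q: (6, 15) + (9, 7). λ = (7 - 15)/(9 - 6) ≡ 11/3 mod 19. 3⁻¹ ≡ 13 (mod 19), so λ ≡ 10.
  x = λ² - 6 - 9 = 100 - 15 ≡ 9; y = λ·(6 - 9) - 15 ≡ 12. → (9, 12)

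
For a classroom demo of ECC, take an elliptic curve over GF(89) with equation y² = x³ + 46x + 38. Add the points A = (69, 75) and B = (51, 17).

(69, 75) + (51, 17). λ = (17 - 75)/(51 - 69) ≡ 31/71 mod 89. 71⁻¹ ≡ 84 (mod 89) since 71·84 = 5964 ≡ 1, so λ ≡ 23.
  x = λ² - 69 - 51 = 529 - 120 ≡ 53; y = λ·(69 - 53) - 75 ≡ 26. → (53, 26)

(53, 26)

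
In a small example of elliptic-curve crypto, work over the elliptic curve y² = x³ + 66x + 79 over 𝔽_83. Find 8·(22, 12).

(13, 48)

Write Q = (22, 12).
Double-and-add on 8 = (1000)₂. Start with Q = (22, 12) for the leading 1-bit.
double: tangent at (22, 12): λ = (3·22² + 66)/(2·12) ≡ 24/24. 24⁻¹ ≡ 45 (mod 83), so λ ≡ 24·45 ≡ 1.
  x = λ² - 22 - 22 = 1 - 44 ≡ 40; y = λ·(22 - 40) - 12 ≡ 53. → (40, 53)
double: tangent at (40, 53): λ = (3·40² + 66)/(2·53) ≡ 52/23. 23⁻¹ ≡ 65 (mod 83), so λ ≡ 52·65 ≡ 60.
  x = λ² - 40 - 40 = 3600 - 80 ≡ 34; y = λ·(40 - 34) - 53 ≡ 58. → (34, 58)
double: tangent at (34, 58): λ = (3·34² + 66)/(2·58) ≡ 48/33. 33⁻¹ ≡ 78 (mod 83), so λ ≡ 48·78 ≡ 9.
  x = λ² - 34 - 34 = 81 - 68 ≡ 13; y = λ·(34 - 13) - 58 ≡ 48. → (13, 48)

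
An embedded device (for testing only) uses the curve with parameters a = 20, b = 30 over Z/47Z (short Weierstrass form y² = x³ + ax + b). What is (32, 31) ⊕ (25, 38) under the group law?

(32, 31) + (25, 38). λ = (38 - 31)/(25 - 32) ≡ 7/40 mod 47. 40⁻¹ ≡ 20 (mod 47), so λ ≡ 46.
  x = λ² - 32 - 25 = 2116 - 57 ≡ 38; y = λ·(32 - 38) - 31 ≡ 22. → (38, 22)

(38, 22)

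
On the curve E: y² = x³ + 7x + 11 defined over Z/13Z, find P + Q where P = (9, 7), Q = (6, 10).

(9, 7) + (6, 10). λ = (10 - 7)/(6 - 9) ≡ 3/10 mod 13. 10⁻¹ ≡ 4 (mod 13) since 10·4 = 40 ≡ 1, so λ ≡ 12.
  x = λ² - 9 - 6 = 144 - 15 ≡ 12; y = λ·(9 - 12) - 7 ≡ 9. → (12, 9)

(12, 9)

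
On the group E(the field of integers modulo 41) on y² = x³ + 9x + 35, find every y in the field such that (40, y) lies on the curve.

5, 36

x³ + 9x + 35 = 64395 ≡ 25 (mod 41).
Square roots of 25 mod 41: 5 and 36 (since 5² = 25 ≡ 25).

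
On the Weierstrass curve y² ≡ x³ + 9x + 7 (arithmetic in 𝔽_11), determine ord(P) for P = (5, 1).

2P: tangent at (5, 1): λ = (3·5² + 9)/(2·1) ≡ 7/2. 2⁻¹ ≡ 6 (mod 11), so λ ≡ 7·6 ≡ 9.
  x = λ² - 5 - 5 = 81 - 10 ≡ 5; y = λ·(5 - 5) - 1 ≡ 10. → (5, 10)
3P: (5, 10) + (5, 1): same x and y₁ ≡ -y₂, so the sum is 𝒪.
3P = 𝒪, so the order is 3.

3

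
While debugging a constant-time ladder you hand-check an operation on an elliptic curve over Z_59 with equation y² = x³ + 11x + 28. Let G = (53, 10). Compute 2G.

tangent at (53, 10): λ = (3·53² + 11)/(2·10) ≡ 1/20. 20⁻¹ ≡ 3 (mod 59) since 20·3 = 60 ≡ 1, so λ ≡ 1·3 ≡ 3.
  x = λ² - 53 - 53 = 9 - 106 ≡ 21; y = λ·(53 - 21) - 10 ≡ 27. → (21, 27)

(21, 27)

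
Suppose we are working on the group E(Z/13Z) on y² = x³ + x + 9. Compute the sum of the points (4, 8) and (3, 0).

(4, 8) + (3, 0). λ = (0 - 8)/(3 - 4) ≡ 5/12 mod 13. 12⁻¹ ≡ 12 (mod 13) since 12·12 = 144 ≡ 1, so λ ≡ 8.
  x = λ² - 4 - 3 = 64 - 7 ≡ 5; y = λ·(4 - 5) - 8 ≡ 10. → (5, 10)

(5, 10)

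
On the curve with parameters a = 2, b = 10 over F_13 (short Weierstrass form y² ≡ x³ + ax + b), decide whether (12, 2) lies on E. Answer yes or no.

no

y² = 2² ≡ 4; x³ + 2x + 10 = 1762 ≡ 7 (mod 13). 4 ≠ 7.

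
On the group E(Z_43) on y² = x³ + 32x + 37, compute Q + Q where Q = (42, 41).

(6, 31)

tangent at (42, 41): λ = (3·42² + 32)/(2·41) ≡ 35/39. 39⁻¹ ≡ 32 (mod 43), so λ ≡ 35·32 ≡ 2.
  x = λ² - 42 - 42 = 4 - 84 ≡ 6; y = λ·(42 - 6) - 41 ≡ 31. → (6, 31)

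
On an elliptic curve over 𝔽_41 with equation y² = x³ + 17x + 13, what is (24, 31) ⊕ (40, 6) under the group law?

(24, 31) + (40, 6). λ = (6 - 31)/(40 - 24) ≡ 16/16 mod 41. 16⁻¹ ≡ 18 (mod 41) since 16·18 = 288 ≡ 1, so λ ≡ 1.
  x = λ² - 24 - 40 = 1 - 64 ≡ 19; y = λ·(24 - 19) - 31 ≡ 15. → (19, 15)

(19, 15)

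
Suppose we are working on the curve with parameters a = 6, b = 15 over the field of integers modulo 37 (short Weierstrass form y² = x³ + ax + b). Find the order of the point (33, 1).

2P: tangent at (33, 1): λ = (3·33² + 6)/(2·1) ≡ 17/2. 2⁻¹ ≡ 19 (mod 37) since 2·19 = 38 ≡ 1, so λ ≡ 17·19 ≡ 27.
  x = λ² - 33 - 33 = 729 - 66 ≡ 34; y = λ·(33 - 34) - 1 ≡ 9. → (34, 9)
3P: (34, 9) + (33, 1). λ = (1 - 9)/(33 - 34) ≡ 29/36 mod 37. 36⁻¹ ≡ 36 (mod 37) since 36·36 = 1296 ≡ 1, so λ ≡ 8.
  x = λ² - 34 - 33 = 64 - 67 ≡ 34; y = λ·(34 - 34) - 9 ≡ 28. → (34, 28)
4P: (34, 28) + (33, 1). λ = (1 - 28)/(33 - 34) ≡ 10/36 mod 37. 36⁻¹ ≡ 36 (mod 37) since 36·36 = 1296 ≡ 1, so λ ≡ 27.
  x = λ² - 34 - 33 = 729 - 67 ≡ 33; y = λ·(34 - 33) - 28 ≡ 36. → (33, 36)
5P: (33, 36) + (33, 1): same x and y₁ ≡ -y₂, so the sum is ∞.
5P = ∞, so the order is 5.

5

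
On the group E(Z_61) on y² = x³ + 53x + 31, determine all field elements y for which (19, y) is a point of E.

x³ + 53x + 31 = 7897 ≡ 28 (mod 61).
28 is a non-residue mod 61; no y exists.

none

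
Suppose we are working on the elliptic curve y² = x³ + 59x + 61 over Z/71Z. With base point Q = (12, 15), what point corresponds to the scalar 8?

Repeated addition: build up to 8Q.
2Q: tangent at (12, 15): λ = (3·12² + 59)/(2·15) ≡ 65/30. 30⁻¹ ≡ 45 (mod 71) since 30·45 = 1350 ≡ 1, so λ ≡ 65·45 ≡ 14.
  x = λ² - 12 - 12 = 196 - 24 ≡ 30; y = λ·(12 - 30) - 15 ≡ 17. → (30, 17)
3Q: (30, 17) + (12, 15). λ = (15 - 17)/(12 - 30) ≡ 69/53 mod 71. 53⁻¹ ≡ 67 (mod 71), so λ ≡ 8.
  x = λ² - 30 - 12 = 64 - 42 ≡ 22; y = λ·(30 - 22) - 17 ≡ 47. → (22, 47)
4Q: (22, 47) + (12, 15). λ = (15 - 47)/(12 - 22) ≡ 39/61 mod 71. 61⁻¹ ≡ 7 (mod 71) since 61·7 = 427 ≡ 1, so λ ≡ 60.
  x = λ² - 22 - 12 = 3600 - 34 ≡ 16; y = λ·(22 - 16) - 47 ≡ 29. → (16, 29)
5Q: (16, 29) + (12, 15). λ = (15 - 29)/(12 - 16) ≡ 57/67 mod 71. 67⁻¹ ≡ 53 (mod 71), so λ ≡ 39.
  x = λ² - 16 - 12 = 1521 - 28 ≡ 2; y = λ·(16 - 2) - 29 ≡ 20. → (2, 20)
6Q: (2, 20) + (12, 15). λ = (15 - 20)/(12 - 2) ≡ 66/10 mod 71. 10⁻¹ ≡ 64 (mod 71) since 10·64 = 640 ≡ 1, so λ ≡ 35.
  x = λ² - 2 - 12 = 1225 - 14 ≡ 4; y = λ·(2 - 4) - 20 ≡ 52. → (4, 52)
7Q: (4, 52) + (12, 15). λ = (15 - 52)/(12 - 4) ≡ 34/8 mod 71. 8⁻¹ ≡ 9 (mod 71) since 8·9 = 72 ≡ 1, so λ ≡ 22.
  x = λ² - 4 - 12 = 484 - 16 ≡ 42; y = λ·(4 - 42) - 52 ≡ 35. → (42, 35)
8Q: (42, 35) + (12, 15). λ = (15 - 35)/(12 - 42) ≡ 51/41 mod 71. 41⁻¹ ≡ 26 (mod 71), so λ ≡ 48.
  x = λ² - 42 - 12 = 2304 - 54 ≡ 49; y = λ·(42 - 49) - 35 ≡ 55. → (49, 55)

(49, 55)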